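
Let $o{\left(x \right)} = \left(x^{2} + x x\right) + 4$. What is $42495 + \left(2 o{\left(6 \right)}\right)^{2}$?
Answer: $65599$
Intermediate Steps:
$o{\left(x \right)} = 4 + 2 x^{2}$ ($o{\left(x \right)} = \left(x^{2} + x^{2}\right) + 4 = 2 x^{2} + 4 = 4 + 2 x^{2}$)
$42495 + \left(2 o{\left(6 \right)}\right)^{2} = 42495 + \left(2 \left(4 + 2 \cdot 6^{2}\right)\right)^{2} = 42495 + \left(2 \left(4 + 2 \cdot 36\right)\right)^{2} = 42495 + \left(2 \left(4 + 72\right)\right)^{2} = 42495 + \left(2 \cdot 76\right)^{2} = 42495 + 152^{2} = 42495 + 23104 = 65599$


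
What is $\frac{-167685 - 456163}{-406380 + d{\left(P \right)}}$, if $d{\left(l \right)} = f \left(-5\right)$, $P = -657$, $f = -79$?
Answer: $\frac{623848}{405985} \approx 1.5366$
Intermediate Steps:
$d{\left(l \right)} = 395$ ($d{\left(l \right)} = \left(-79\right) \left(-5\right) = 395$)
$\frac{-167685 - 456163}{-406380 + d{\left(P \right)}} = \frac{-167685 - 456163}{-406380 + 395} = - \frac{623848}{-405985} = \left(-623848\right) \left(- \frac{1}{405985}\right) = \frac{623848}{405985}$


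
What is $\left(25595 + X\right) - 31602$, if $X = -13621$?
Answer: $-19628$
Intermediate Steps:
$\left(25595 + X\right) - 31602 = \left(25595 - 13621\right) - 31602 = 11974 - 31602 = -19628$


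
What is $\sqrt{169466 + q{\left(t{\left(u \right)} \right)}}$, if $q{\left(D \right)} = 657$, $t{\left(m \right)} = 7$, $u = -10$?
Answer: $\sqrt{170123} \approx 412.46$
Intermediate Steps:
$\sqrt{169466 + q{\left(t{\left(u \right)} \right)}} = \sqrt{169466 + 657} = \sqrt{170123}$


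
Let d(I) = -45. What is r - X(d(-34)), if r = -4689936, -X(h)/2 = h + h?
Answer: -4690116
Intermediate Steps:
X(h) = -4*h (X(h) = -2*(h + h) = -4*h)
r - X(d(-34)) = -4689936 - (-4)*(-45) = -4689936 - 1*180 = -4689936 - 180 = -4690116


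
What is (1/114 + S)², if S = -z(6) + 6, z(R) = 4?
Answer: 52441/12996 ≈ 4.0352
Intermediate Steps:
S = 2 (S = -1*4 + 6 = -4 + 6 = 2)
(1/114 + S)² = (1/114 + 2)² = (229/114)² = 52441/12996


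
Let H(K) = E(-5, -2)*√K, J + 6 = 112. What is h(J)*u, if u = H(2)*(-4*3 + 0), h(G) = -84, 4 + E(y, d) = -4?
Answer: -8064*√2 ≈ -11404.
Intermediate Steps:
J = 106 (J = -6 + 112 = 106)
E(y, d) = -8 (E(y, d) = -4 - 4 = -8)
H(K) = -8*√K
u = 96*√2 (u = (-8*√2)*(-4*3 + 0) = (-8*√2)*(-12 + 0) = -8*√2*(-12) = 96*√2 ≈ 135.76)
h(J)*u = -8064*√2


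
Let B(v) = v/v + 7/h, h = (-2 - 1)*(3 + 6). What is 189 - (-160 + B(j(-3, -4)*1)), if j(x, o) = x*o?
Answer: 9403/27 ≈ 348.26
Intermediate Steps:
j(x, o) = o*x
h = -27 (h = -3*9 = -27)
B(v) = 20/27 (B(v) = v/v + 7/(-27) = 1 + 7*(-1/27) = 1 - 7/27 = 20/27)
189 - (-160 + B(j(-3, -4)*1)) = 189 - (-160 + 20/27) = 189 - 1*(-4300/27) = 189 + 4300/27 = 9403/27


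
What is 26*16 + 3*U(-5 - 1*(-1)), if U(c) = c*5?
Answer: 356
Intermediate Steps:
U(c) = 5*c
26*16 + 3*U(-5 - 1*(-1)) = 26*16 + 3*(5*(-5 - 1*(-1))) = 416 + 3*(5*(-5 + 1)) = 416 + 3*(5*(-4)) = 416 + 3*(-20) = 416 - 60 = 356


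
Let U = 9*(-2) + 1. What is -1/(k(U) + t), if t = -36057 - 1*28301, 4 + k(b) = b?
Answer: 1/64379 ≈ 1.5533e-5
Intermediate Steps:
U = -17 (U = -18 + 1 = -17)
k(b) = -4 + b
t = -64358 (t = -36057 - 28301 = -64358)
-1/(k(U) + t) = -1/((-4 - 17) - 64358) = -1/(-21 - 64358) = -1/(-64379) = -1*(-1/64379) = 1/64379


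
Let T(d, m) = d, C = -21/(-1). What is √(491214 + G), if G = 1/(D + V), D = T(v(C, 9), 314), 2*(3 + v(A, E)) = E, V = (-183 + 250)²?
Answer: 2*√9905129039554/8981 ≈ 700.87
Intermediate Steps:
C = 21 (C = -21*(-1) = 21)
V = 4489 (V = 67² = 4489)
v(A, E) = -3 + E/2
D = 3/2 (D = -3 + (½)*9 = -3 + 9/2 = 3/2 ≈ 1.5000)
G = 2/8981 (G = 1/(3/2 + 4489) = 1/(8981/2) = 2/8981 ≈ 0.00022269)
√(491214 + G) = √(491214 + 2/8981) = √(4411592936/8981) = 2*√9905129039554/8981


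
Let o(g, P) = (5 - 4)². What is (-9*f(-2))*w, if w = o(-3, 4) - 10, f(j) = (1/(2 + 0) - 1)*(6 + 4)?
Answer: -405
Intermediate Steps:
o(g, P) = 1 (o(g, P) = 1² = 1)
f(j) = -5 (f(j) = (1/2 - 1)*10 = (½ - 1)*10 = -½*10 = -5)
w = -9 (w = 1 - 10 = -9)
(-9*f(-2))*w = -9*(-5)*(-9) = 45*(-9) = -405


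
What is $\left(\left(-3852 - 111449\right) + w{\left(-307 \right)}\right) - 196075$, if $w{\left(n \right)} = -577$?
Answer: $-311953$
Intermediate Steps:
$\left(\left(-3852 - 111449\right) + w{\left(-307 \right)}\right) - 196075 = \left(\left(-3852 - 111449\right) - 577\right) - 196075 = \left(-115301 - 577\right) - 196075 = -115878 - 196075 = -311953$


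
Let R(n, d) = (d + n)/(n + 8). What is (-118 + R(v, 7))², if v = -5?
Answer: 123904/9 ≈ 13767.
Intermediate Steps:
R(n, d) = (d + n)/(8 + n)
(-118 + R(v, 7))² = (-118 + (7 - 5)/(8 - 5))² = (-118 + 2/3)² = (-118 + (⅓)*2)² = (-118 + ⅔)² = (-352/3)² = 123904/9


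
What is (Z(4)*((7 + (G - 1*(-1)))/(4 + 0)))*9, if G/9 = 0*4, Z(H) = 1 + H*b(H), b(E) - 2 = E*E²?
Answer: 4770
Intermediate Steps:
b(E) = 2 + E³ (b(E) = 2 + E*E² = 2 + E³)
Z(H) = 1 + H*(2 + H³)
G = 0 (G = 9*(0*4) = 9*0 = 0)
(Z(4)*((7 + (G - 1*(-1)))/(4 + 0)))*9 = ((1 + 4*(2 + 4³))*((7 + (0 - 1*(-1)))/(4 + 0)))*9 = ((1 + 4*(2 + 64))*((7 + (0 + 1))/4))*9 = ((1 + 4*66)*((7 + 1)*(¼)))*9 = ((1 + 264)*(8*(¼)))*9 = (265*2)*9 = 530*9 = 4770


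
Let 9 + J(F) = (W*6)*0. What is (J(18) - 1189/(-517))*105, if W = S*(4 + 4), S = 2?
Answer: -363720/517 ≈ -703.52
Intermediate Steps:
W = 16 (W = 2*(4 + 4) = 2*8 = 16)
J(F) = -9 (J(F) = -9 + (16*6)*0 = -9 + 96*0 = -9 + 0 = -9)
(J(18) - 1189/(-517))*105 = (-9 - 1189/(-517))*105 = (-9 - 1189*(-1/517))*105 = (-9 + 1189/517)*105 = -3464/517*105 = -363720/517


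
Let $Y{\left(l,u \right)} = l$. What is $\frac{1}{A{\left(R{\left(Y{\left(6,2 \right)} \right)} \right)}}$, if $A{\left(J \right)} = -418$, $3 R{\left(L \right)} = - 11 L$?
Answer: $- \frac{1}{418} \approx -0.0023923$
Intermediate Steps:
$R{\left(L \right)} = - \frac{11 L}{3}$ ($R{\left(L \right)} = \frac{\left(-11\right) L}{3} = - \frac{11 L}{3}$)
$\frac{1}{A{\left(R{\left(Y{\left(6,2 \right)} \right)} \right)}} = \frac{1}{-418} = - \frac{1}{418}$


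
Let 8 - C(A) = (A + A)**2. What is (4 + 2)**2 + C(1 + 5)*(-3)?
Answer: 444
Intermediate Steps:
C(A) = 8 - 4*A**2 (C(A) = 8 - (A + A)**2 = 8 - (2*A)**2 = 8 - 4*A**2)
(4 + 2)**2 + C(1 + 5)*(-3) = (4 + 2)**2 + (8 - 4*(1 + 5)**2)*(-3) = 6**2 + (8 - 4*6**2)*(-3) = 36 + (8 - 4*36)*(-3) = 36 + (8 - 144)*(-3) = 36 - 136*(-3) = 36 + 408 = 444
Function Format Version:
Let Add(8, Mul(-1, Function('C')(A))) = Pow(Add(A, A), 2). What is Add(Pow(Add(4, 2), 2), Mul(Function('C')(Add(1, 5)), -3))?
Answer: 444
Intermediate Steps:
Function('C')(A) = Add(8, Mul(-4, Pow(A, 2))) (Function('C')(A) = Add(8, Mul(-1, Pow(Add(A, A), 2))) = Add(8, Mul(-1, Pow(Mul(2, A), 2))) = Add(8, Mul(-1, Mul(4, Pow(A, 2)))) = Add(8, Mul(-4, Pow(A, 2))))
Add(Pow(Add(4, 2), 2), Mul(Function('C')(Add(1, 5)), -3)) = Add(Pow(Add(4, 2), 2), Mul(Add(8, Mul(-4, Pow(Add(1, 5), 2))), -3)) = Add(Pow(6, 2), Mul(Add(8, Mul(-4, Pow(6, 2))), -3)) = Add(36, Mul(Add(8, Mul(-4, 36)), -3)) = Add(36, Mul(Add(8, -144), -3)) = Add(36, Mul(-136, -3)) = Add(36, 408) = 444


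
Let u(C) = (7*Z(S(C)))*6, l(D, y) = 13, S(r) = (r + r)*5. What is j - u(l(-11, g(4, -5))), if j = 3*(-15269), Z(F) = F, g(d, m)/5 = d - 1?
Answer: -51267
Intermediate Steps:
g(d, m) = -5 + 5*d (g(d, m) = 5*(d - 1) = 5*(-1 + d) = -5 + 5*d)
S(r) = 10*r (S(r) = (2*r)*5 = 10*r)
u(C) = 420*C (u(C) = (7*(10*C))*6 = (70*C)*6 = 420*C)
j = -45807
j - u(l(-11, g(4, -5))) = -45807 - 420*13 = -45807 - 1*5460 = -45807 - 5460 = -51267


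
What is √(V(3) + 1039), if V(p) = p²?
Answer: 2*√262 ≈ 32.373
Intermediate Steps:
√(V(3) + 1039) = √(3² + 1039) = √(9 + 1039) = √1048 = 2*√262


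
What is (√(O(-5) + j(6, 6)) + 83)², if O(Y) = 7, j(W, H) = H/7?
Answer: (581 + √385)²/49 ≈ 7362.2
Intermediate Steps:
j(W, H) = H/7 (j(W, H) = H*(⅐) = H/7)
(√(O(-5) + j(6, 6)) + 83)² = (√(7 + (⅐)*6) + 83)² = (√(7 + 6/7) + 83)² = (√(55/7) + 83)² = (√385/7 + 83)² = (83 + √385/7)²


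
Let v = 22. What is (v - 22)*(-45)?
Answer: 0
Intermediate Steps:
(v - 22)*(-45) = (22 - 22)*(-45) = 0*(-45) = 0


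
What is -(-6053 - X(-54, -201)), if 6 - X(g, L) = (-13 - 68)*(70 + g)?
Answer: 7355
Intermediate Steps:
X(g, L) = 5676 + 81*g (X(g, L) = 6 - (-13 - 68)*(70 + g) = 6 - (-81)*(70 + g) = 6 - (-5670 - 81*g) = 6 + (5670 + 81*g) = 5676 + 81*g)
-(-6053 - X(-54, -201)) = -(-6053 - (5676 + 81*(-54))) = -(-6053 - (5676 - 4374)) = -(-6053 - 1*1302) = -(-6053 - 1302) = -1*(-7355) = 7355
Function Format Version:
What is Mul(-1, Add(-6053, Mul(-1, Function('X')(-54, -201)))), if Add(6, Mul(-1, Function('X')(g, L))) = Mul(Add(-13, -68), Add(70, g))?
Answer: 7355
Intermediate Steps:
Function('X')(g, L) = Add(5676, Mul(81, g)) (Function('X')(g, L) = Add(6, Mul(-1, Mul(Add(-13, -68), Add(70, g)))) = Add(6, Mul(-1, Mul(-81, Add(70, g)))) = Add(6, Mul(-1, Add(-5670, Mul(-81, g)))) = Add(6, Add(5670, Mul(81, g))) = Add(5676, Mul(81, g)))
Mul(-1, Add(-6053, Mul(-1, Function('X')(-54, -201)))) = Mul(-1, Add(-6053, Mul(-1, Add(5676, Mul(81, -54))))) = Mul(-1, Add(-6053, Mul(-1, Add(5676, -4374)))) = Mul(-1, Add(-6053, Mul(-1, 1302))) = Mul(-1, Add(-6053, -1302)) = Mul(-1, -7355) = 7355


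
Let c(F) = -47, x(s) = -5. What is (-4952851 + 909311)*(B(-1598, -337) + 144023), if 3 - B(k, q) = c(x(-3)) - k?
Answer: -576103361500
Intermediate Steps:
B(k, q) = 50 + k (B(k, q) = 3 - (-47 - k) = 3 + (47 + k) = 50 + k)
(-4952851 + 909311)*(B(-1598, -337) + 144023) = (-4952851 + 909311)*((50 - 1598) + 144023) = -4043540*(-1548 + 144023) = -4043540*142475 = -576103361500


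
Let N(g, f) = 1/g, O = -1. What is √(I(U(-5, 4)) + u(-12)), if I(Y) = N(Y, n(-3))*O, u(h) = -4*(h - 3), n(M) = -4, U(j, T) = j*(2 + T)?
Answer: √54030/30 ≈ 7.7481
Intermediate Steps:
u(h) = 12 - 4*h (u(h) = -4*(-3 + h) = 12 - 4*h)
I(Y) = -1/Y
√(I(U(-5, 4)) + u(-12)) = √(-1/((-5*(2 + 4))) + (12 - 4*(-12))) = √(-1/((-5*6)) + (12 + 48)) = √(-1/(-30) + 60) = √(-1*(-1/30) + 60) = √(1/30 + 60) = √(1801/30) = √54030/30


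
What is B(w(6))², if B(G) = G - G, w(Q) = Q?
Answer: 0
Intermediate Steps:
B(G) = 0
B(w(6))² = 0² = 0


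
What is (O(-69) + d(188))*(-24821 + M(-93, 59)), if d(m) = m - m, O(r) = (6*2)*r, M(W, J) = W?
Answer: 20628792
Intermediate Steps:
O(r) = 12*r
d(m) = 0
(O(-69) + d(188))*(-24821 + M(-93, 59)) = (12*(-69) + 0)*(-24821 - 93) = (-828 + 0)*(-24914) = -828*(-24914) = 20628792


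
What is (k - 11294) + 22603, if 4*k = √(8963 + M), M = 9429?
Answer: 11309 + 11*√38/2 ≈ 11343.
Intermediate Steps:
k = 11*√38/2 (k = √(8963 + 9429)/4 = √18392/4 = (22*√38)/4 = 11*√38/2 ≈ 33.904)
(k - 11294) + 22603 = (11*√38/2 - 11294) + 22603 = (-11294 + 11*√38/2) + 22603 = 11309 + 11*√38/2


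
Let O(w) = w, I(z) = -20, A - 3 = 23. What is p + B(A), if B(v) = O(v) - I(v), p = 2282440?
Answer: 2282486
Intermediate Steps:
A = 26 (A = 3 + 23 = 26)
B(v) = 20 + v (B(v) = v - 1*(-20) = v + 20 = 20 + v)
p + B(A) = 2282440 + (20 + 26) = 2282440 + 46 = 2282486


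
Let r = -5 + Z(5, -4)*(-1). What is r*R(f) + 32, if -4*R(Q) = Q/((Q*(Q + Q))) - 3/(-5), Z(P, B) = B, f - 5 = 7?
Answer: 15437/480 ≈ 32.160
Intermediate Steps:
f = 12 (f = 5 + 7 = 12)
R(Q) = -3/20 - 1/(8*Q) (R(Q) = -(Q/((Q*(Q + Q))) - 3/(-5))/4 = -(Q/((Q*(2*Q))) - 3*(-1/5))/4 = -(Q/((2*Q**2)) + 3/5)/4 = -(Q*(1/(2*Q**2)) + 3/5)/4 = -(1/(2*Q) + 3/5)/4 = -(3/5 + 1/(2*Q))/4 = -3/20 - 1/(8*Q))
r = -1 (r = -5 - 4*(-1) = -5 + 4 = -1)
r*R(f) + 32 = -(-5 - 6*12)/(40*12) + 32 = -(-5 - 72)/(40*12) + 32 = -(-77)/(40*12) + 32 = -1*(-77/480) + 32 = 77/480 + 32 = 15437/480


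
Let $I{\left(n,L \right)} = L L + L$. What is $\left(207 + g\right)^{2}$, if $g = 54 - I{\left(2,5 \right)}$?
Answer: $53361$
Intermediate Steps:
$I{\left(n,L \right)} = L + L^{2}$ ($I{\left(n,L \right)} = L^{2} + L = L + L^{2}$)
$g = 24$ ($g = 54 - 5 \left(1 + 5\right) = 54 - 5 \cdot 6 = 54 - 30 = 24$)
$\left(207 + g\right)^{2} = \left(207 + 24\right)^{2} = 231^{2} = 53361$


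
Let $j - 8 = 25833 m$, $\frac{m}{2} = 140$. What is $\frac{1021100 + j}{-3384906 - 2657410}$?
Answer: $- \frac{2063587}{1510579} \approx -1.3661$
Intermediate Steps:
$m = 280$ ($m = 2 \cdot 140 = 280$)
$j = 7233248$ ($j = 8 + 25833 \cdot 280 = 8 + 7233240 = 7233248$)
$\frac{1021100 + j}{-3384906 - 2657410} = \frac{1021100 + 7233248}{-3384906 - 2657410} = \frac{8254348}{-6042316} = 8254348 \left(- \frac{1}{6042316}\right) = - \frac{2063587}{1510579}$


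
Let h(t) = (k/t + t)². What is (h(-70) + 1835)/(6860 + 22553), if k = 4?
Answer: 8260179/36030925 ≈ 0.22925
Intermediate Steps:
h(t) = (t + 4/t)² (h(t) = (4/t + t)² = (t + 4/t)²)
(h(-70) + 1835)/(6860 + 22553) = ((4 + (-70)²)²/(-70)² + 1835)/(6860 + 22553) = ((4 + 4900)²/4900 + 1835)/29413 = ((1/4900)*4904² + 1835)*(1/29413) = ((1/4900)*24049216 + 1835)*(1/29413) = (6012304/1225 + 1835)*(1/29413) = (8260179/1225)*(1/29413) = 8260179/36030925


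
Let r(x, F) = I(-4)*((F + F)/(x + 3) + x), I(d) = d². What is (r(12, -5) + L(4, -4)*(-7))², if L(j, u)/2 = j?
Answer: 141376/9 ≈ 15708.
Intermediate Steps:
L(j, u) = 2*j
r(x, F) = 16*x + 32*F/(3 + x) (r(x, F) = (-4)²*((F + F)/(x + 3) + x) = 16*((2*F)/(3 + x) + x) = 16*(2*F/(3 + x) + x) = 16*(x + 2*F/(3 + x)) = 16*x + 32*F/(3 + x))
(r(12, -5) + L(4, -4)*(-7))² = (16*(12² + 2*(-5) + 3*12)/(3 + 12) + (2*4)*(-7))² = (16*(144 - 10 + 36)/15 + 8*(-7))² = (16*(1/15)*170 - 56)² = (544/3 - 56)² = (376/3)² = 141376/9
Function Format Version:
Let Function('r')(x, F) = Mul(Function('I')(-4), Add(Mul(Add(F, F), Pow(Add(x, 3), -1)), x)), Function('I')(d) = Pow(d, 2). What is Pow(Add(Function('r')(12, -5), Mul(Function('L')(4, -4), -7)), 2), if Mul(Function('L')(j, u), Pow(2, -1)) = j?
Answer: Rational(141376, 9) ≈ 15708.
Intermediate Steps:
Function('L')(j, u) = Mul(2, j)
Function('r')(x, F) = Add(Mul(16, x), Mul(32, F, Pow(Add(3, x), -1))) (Function('r')(x, F) = Mul(Pow(-4, 2), Add(Mul(Add(F, F), Pow(Add(x, 3), -1)), x)) = Mul(16, Add(Mul(Mul(2, F), Pow(Add(3, x), -1)), x)) = Mul(16, Add(Mul(2, F, Pow(Add(3, x), -1)), x)) = Mul(16, Add(x, Mul(2, F, Pow(Add(3, x), -1)))) = Add(Mul(16, x), Mul(32, F, Pow(Add(3, x), -1))))
Pow(Add(Function('r')(12, -5), Mul(Function('L')(4, -4), -7)), 2) = Pow(Add(Mul(16, Pow(Add(3, 12), -1), Add(Pow(12, 2), Mul(2, -5), Mul(3, 12))), Mul(Mul(2, 4), -7)), 2) = Pow(Add(Mul(16, Pow(15, -1), Add(144, -10, 36)), Mul(8, -7)), 2) = Pow(Add(Mul(16, Rational(1, 15), 170), -56), 2) = Pow(Add(Rational(544, 3), -56), 2) = Pow(Rational(376, 3), 2) = Rational(141376, 9)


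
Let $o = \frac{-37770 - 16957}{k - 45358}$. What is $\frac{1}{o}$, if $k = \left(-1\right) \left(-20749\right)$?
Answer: $\frac{24609}{54727} \approx 0.44967$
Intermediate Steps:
$k = 20749$
$o = \frac{54727}{24609}$ ($o = \frac{-37770 - 16957}{20749 - 45358} = - \frac{54727}{-24609} = \left(-54727\right) \left(- \frac{1}{24609}\right) = \frac{54727}{24609} \approx 2.2239$)
$\frac{1}{o} = \frac{1}{\frac{54727}{24609}} = \frac{24609}{54727}$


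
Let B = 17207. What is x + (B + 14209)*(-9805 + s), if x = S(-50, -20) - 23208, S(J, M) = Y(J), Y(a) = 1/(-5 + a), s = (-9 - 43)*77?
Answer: -23861571361/55 ≈ -4.3385e+8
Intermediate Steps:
s = -4004 (s = -52*77 = -4004)
S(J, M) = 1/(-5 + J)
x = -1276441/55 (x = 1/(-5 - 50) - 23208 = 1/(-55) - 23208 = -1/55 - 23208 = -1276441/55 ≈ -23208.)
x + (B + 14209)*(-9805 + s) = -1276441/55 + (17207 + 14209)*(-9805 - 4004) = -1276441/55 + 31416*(-13809) = -1276441/55 - 433823544 = -23861571361/55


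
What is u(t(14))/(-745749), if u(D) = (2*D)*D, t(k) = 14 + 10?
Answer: -128/82861 ≈ -0.0015448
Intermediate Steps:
t(k) = 24
u(D) = 2*D²
u(t(14))/(-745749) = (2*24²)/(-745749) = (2*576)*(-1/745749) = 1152*(-1/745749) = -128/82861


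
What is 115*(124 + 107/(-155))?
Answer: 439599/31 ≈ 14181.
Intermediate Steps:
115*(124 + 107/(-155)) = 115*(124 + 107*(-1/155)) = 115*(124 - 107/155) = 115*(19113/155) = 439599/31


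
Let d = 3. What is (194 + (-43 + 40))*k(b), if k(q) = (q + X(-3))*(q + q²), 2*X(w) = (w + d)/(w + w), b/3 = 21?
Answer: 48517056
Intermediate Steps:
b = 63 (b = 3*21 = 63)
X(w) = (3 + w)/(4*w) (X(w) = ((w + 3)/(w + w))/2 = ((3 + w)/((2*w)))/2 = ((3 + w)*(1/(2*w)))/2 = ((3 + w)/(2*w))/2 = (3 + w)/(4*w))
k(q) = q*(q + q²) (k(q) = (q + (¼)*(3 - 3)/(-3))*(q + q²) = (q + (¼)*(-⅓)*0)*(q + q²) = (q + 0)*(q + q²) = q*(q + q²))
(194 + (-43 + 40))*k(b) = (194 + (-43 + 40))*(63²*(1 + 63)) = (194 - 3)*(3969*64) = 191*254016 = 48517056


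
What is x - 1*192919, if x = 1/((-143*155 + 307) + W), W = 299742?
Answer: -53609103395/277884 ≈ -1.9292e+5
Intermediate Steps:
x = 1/277884 (x = 1/((-143*155 + 307) + 299742) = 1/((-22165 + 307) + 299742) = 1/(-21858 + 299742) = 1/277884 ≈ 3.5986e-6)
x - 1*192919 = 1/277884 - 1*192919 = 1/277884 - 192919 = -53609103395/277884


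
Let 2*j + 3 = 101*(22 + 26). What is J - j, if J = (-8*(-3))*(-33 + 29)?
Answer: -5037/2 ≈ -2518.5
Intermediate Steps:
J = -96 (J = 24*(-4) = -96)
j = 4845/2 (j = -3/2 + (101*(22 + 26))/2 = -3/2 + (101*48)/2 = -3/2 + (½)*4848 = -3/2 + 2424 = 4845/2 ≈ 2422.5)
J - j = -96 - 1*4845/2 = -96 - 4845/2 = -5037/2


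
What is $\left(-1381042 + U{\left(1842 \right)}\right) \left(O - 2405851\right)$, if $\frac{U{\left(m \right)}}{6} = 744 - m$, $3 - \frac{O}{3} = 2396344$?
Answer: $13314135008620$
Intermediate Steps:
$O = -7189023$ ($O = 9 - 7189032 = -7189023$)
$U{\left(m \right)} = 4464 - 6 m$ ($U{\left(m \right)} = 6 \left(744 - m\right) = 4464 - 6 m$)
$\left(-1381042 + U{\left(1842 \right)}\right) \left(O - 2405851\right) = \left(-1381042 + \left(4464 - 11052\right)\right) \left(-7189023 - 2405851\right) = \left(-1381042 + \left(4464 - 11052\right)\right) \left(-9594874\right) = \left(-1381042 - 6588\right) \left(-9594874\right) = \left(-1387630\right) \left(-9594874\right) = 13314135008620$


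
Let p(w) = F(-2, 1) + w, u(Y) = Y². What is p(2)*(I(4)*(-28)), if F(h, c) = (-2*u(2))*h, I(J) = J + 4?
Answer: -4032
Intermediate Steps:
I(J) = 4 + J
F(h, c) = -8*h (F(h, c) = (-2*2²)*h = (-2*4)*h = -8*h)
p(w) = 16 + w (p(w) = -8*(-2) + w = 16 + w)
p(2)*(I(4)*(-28)) = (16 + 2)*((4 + 4)*(-28)) = 18*(8*(-28)) = 18*(-224) = -4032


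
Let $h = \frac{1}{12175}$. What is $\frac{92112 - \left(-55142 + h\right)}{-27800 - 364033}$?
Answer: $- \frac{1792817449}{4770566775} \approx -0.37581$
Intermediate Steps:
$h = \frac{1}{12175} \approx 8.2136 \cdot 10^{-5}$
$\frac{92112 - \left(-55142 + h\right)}{-27800 - 364033} = \frac{92112 + \left(55142 - \frac{1}{12175}\right)}{-27800 - 364033} = \frac{92112 + \left(55142 - \frac{1}{12175}\right)}{-391833} = \left(92112 + \frac{671353849}{12175}\right) \left(- \frac{1}{391833}\right) = \frac{1792817449}{12175} \left(- \frac{1}{391833}\right) = - \frac{1792817449}{4770566775}$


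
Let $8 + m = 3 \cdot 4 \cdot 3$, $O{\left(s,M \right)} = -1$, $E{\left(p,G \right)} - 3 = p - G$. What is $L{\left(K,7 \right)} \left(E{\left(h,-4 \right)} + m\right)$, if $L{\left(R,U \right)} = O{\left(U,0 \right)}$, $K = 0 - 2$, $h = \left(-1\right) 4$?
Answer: $-31$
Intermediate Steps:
$h = -4$
$E{\left(p,G \right)} = 3 + p - G$ ($E{\left(p,G \right)} = 3 - \left(G - p\right) = 3 + p - G$)
$K = -2$ ($K = 0 - 2 = -2$)
$L{\left(R,U \right)} = -1$
$m = 28$ ($m = -8 + 3 \cdot 4 \cdot 3 = -8 + 12 \cdot 3 = -8 + 36 = 28$)
$L{\left(K,7 \right)} \left(E{\left(h,-4 \right)} + m\right) = - (\left(3 - 4 - -4\right) + 28) = - (\left(3 - 4 + 4\right) + 28) = - (3 + 28) = \left(-1\right) 31 = -31$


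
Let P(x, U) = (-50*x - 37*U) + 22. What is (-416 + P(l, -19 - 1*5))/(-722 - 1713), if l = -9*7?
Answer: -3644/2435 ≈ -1.4965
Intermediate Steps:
l = -63 (l = -1*63 = -63)
P(x, U) = 22 - 50*x - 37*U
(-416 + P(l, -19 - 1*5))/(-722 - 1713) = (-416 + (22 - 50*(-63) - 37*(-19 - 1*5)))/(-722 - 1713) = (-416 + (22 + 3150 - 37*(-19 - 5)))/(-2435) = (-416 + (22 + 3150 - 37*(-24)))*(-1/2435) = (-416 + (22 + 3150 + 888))*(-1/2435) = (-416 + 4060)*(-1/2435) = 3644*(-1/2435) = -3644/2435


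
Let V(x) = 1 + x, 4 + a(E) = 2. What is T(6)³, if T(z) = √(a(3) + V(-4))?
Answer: -5*I*√5 ≈ -11.18*I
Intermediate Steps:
a(E) = -2 (a(E) = -4 + 2 = -2)
T(z) = I*√5 (T(z) = √(-2 + (1 - 4)) = √(-2 - 3) = √(-5) = I*√5)
T(6)³ = (I*√5)³ = -5*I*√5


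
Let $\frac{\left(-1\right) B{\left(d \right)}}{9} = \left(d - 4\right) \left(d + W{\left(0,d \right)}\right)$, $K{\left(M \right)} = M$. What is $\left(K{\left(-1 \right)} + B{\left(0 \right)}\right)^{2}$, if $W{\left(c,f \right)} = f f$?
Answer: $1$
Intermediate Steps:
$W{\left(c,f \right)} = f^{2}$
$B{\left(d \right)} = - 9 \left(-4 + d\right) \left(d + d^{2}\right)$ ($B{\left(d \right)} = - 9 \left(d - 4\right) \left(d + d^{2}\right) = - 9 \left(-4 + d\right) \left(d + d^{2}\right)$)
$\left(K{\left(-1 \right)} + B{\left(0 \right)}\right)^{2} = \left(-1 + 9 \cdot 0 \left(4 - 0^{2} + 3 \cdot 0\right)\right)^{2} = \left(-1 + 9 \cdot 0 \left(4 - 0 + 0\right)\right)^{2} = \left(-1 + 9 \cdot 0 \left(4 + 0 + 0\right)\right)^{2} = \left(-1 + 9 \cdot 0 \cdot 4\right)^{2} = \left(-1 + 0\right)^{2} = \left(-1\right)^{2} = 1$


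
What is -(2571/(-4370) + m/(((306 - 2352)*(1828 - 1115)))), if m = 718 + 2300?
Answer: 27273611/46195270 ≈ 0.59040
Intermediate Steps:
m = 3018
-(2571/(-4370) + m/(((306 - 2352)*(1828 - 1115)))) = -(2571/(-4370) + 3018/(((306 - 2352)*(1828 - 1115)))) = -(2571*(-1/4370) + 3018/((-2046*713))) = -(-2571/4370 + 3018/(-1458798)) = -(-2571/4370 + 3018*(-1/1458798)) = -(-2571/4370 - 503/243133) = -1*(-27273611/46195270) = 27273611/46195270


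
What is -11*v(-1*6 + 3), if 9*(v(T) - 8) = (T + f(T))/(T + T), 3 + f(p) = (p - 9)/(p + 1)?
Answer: -88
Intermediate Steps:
f(p) = -3 + (-9 + p)/(1 + p) (f(p) = -3 + (p - 9)/(p + 1) = -3 + (-9 + p)/(1 + p))
v(T) = 8 + (T + 2*(-6 - T)/(1 + T))/(18*T) (v(T) = 8 + ((T + 2*(-6 - T)/(1 + T))/(T + T))/9 = 8 + ((T + 2*(-6 - T)/(1 + T))/((2*T)))/9 = 8 + ((T + 2*(-6 - T)/(1 + T))*(1/(2*T)))/9 = 8 + ((T + 2*(-6 - T)/(1 + T))/(2*T))/9 = 8 + (T + 2*(-6 - T)/(1 + T))/(18*T))
-11*v(-1*6 + 3) = -11*(-12 + 143*(-1*6 + 3) + 145*(-1*6 + 3)**2)/(18*(-1*6 + 3)*(1 + (-1*6 + 3))) = -11*(-12 + 143*(-6 + 3) + 145*(-6 + 3)**2)/(18*(-6 + 3)*(1 + (-6 + 3))) = -11*(-12 + 143*(-3) + 145*(-3)**2)/(18*(-3)*(1 - 3)) = -11*(-1)*(-12 - 429 + 145*9)/(18*3*(-2)) = -11*(-1)*(-1)*(-12 - 429 + 1305)/(18*3*2) = -11*(-1)*(-1)*864/(18*3*2) = -11*8 = -88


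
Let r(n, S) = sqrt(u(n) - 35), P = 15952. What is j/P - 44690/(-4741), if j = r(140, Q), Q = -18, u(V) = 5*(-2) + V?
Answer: 44690/4741 + sqrt(95)/15952 ≈ 9.4269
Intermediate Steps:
u(V) = -10 + V
r(n, S) = sqrt(-45 + n) (r(n, S) = sqrt((-10 + n) - 35) = sqrt(-45 + n))
j = sqrt(95) (j = sqrt(-45 + 140) = sqrt(95) ≈ 9.7468)
j/P - 44690/(-4741) = sqrt(95)/15952 - 44690/(-4741) = sqrt(95)*(1/15952) - 44690*(-1/4741) = sqrt(95)/15952 + 44690/4741 = 44690/4741 + sqrt(95)/15952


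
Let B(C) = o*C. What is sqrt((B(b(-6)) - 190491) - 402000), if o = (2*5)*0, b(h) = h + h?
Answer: I*sqrt(592491) ≈ 769.73*I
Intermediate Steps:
b(h) = 2*h
o = 0 (o = 10*0 = 0)
B(C) = 0 (B(C) = 0*C = 0)
sqrt((B(b(-6)) - 190491) - 402000) = sqrt((0 - 190491) - 402000) = sqrt(-190491 - 402000) = sqrt(-592491) = I*sqrt(592491)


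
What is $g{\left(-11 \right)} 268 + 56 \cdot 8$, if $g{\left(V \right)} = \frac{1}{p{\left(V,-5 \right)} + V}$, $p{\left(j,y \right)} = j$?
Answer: $\frac{4794}{11} \approx 435.82$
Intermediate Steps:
$g{\left(V \right)} = \frac{1}{2 V}$ ($g{\left(V \right)} = \frac{1}{V + V} = \frac{1}{2 V}$)
$g{\left(-11 \right)} 268 + 56 \cdot 8 = \frac{1}{2 \left(-11\right)} 268 + 56 \cdot 8 = \frac{1}{2} \left(- \frac{1}{11}\right) 268 + 448 = \left(- \frac{1}{22}\right) 268 + 448 = - \frac{134}{11} + 448 = \frac{4794}{11}$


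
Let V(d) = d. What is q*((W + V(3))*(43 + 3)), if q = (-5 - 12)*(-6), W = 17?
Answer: 93840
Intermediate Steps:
q = 102 (q = -17*(-6) = 102)
q*((W + V(3))*(43 + 3)) = 102*((17 + 3)*(43 + 3)) = 102*(20*46) = 102*920 = 93840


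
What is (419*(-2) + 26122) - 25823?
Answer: -539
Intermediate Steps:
(419*(-2) + 26122) - 25823 = (-838 + 26122) - 25823 = 25284 - 25823 = -539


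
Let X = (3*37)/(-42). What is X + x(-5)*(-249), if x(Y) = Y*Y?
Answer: -87187/14 ≈ -6227.6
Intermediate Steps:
x(Y) = Y²
X = -37/14 (X = 111*(-1/42) = -37/14 ≈ -2.6429)
X + x(-5)*(-249) = -37/14 + (-5)²*(-249) = -37/14 + 25*(-249) = -37/14 - 6225 = -87187/14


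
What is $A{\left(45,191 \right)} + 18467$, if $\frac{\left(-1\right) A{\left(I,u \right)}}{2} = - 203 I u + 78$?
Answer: $3507881$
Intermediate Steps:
$A{\left(I,u \right)} = -156 + 406 I u$ ($A{\left(I,u \right)} = - 2 \left(- 203 I u + 78\right) = - 2 \left(78 - 203 I u\right) = -156 + 406 I u$)
$A{\left(45,191 \right)} + 18467 = \left(-156 + 406 \cdot 45 \cdot 191\right) + 18467 = \left(-156 + 3489570\right) + 18467 = 3489414 + 18467 = 3507881$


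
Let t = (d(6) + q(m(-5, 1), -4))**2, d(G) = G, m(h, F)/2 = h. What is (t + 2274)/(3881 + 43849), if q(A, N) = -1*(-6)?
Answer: 403/7955 ≈ 0.050660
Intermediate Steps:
m(h, F) = 2*h
q(A, N) = 6
t = 144 (t = (6 + 6)**2 = 12**2 = 144)
(t + 2274)/(3881 + 43849) = (144 + 2274)/(3881 + 43849) = 2418/47730 = 2418*(1/47730) = 403/7955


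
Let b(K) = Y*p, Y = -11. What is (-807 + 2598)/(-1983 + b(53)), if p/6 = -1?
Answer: -199/213 ≈ -0.93427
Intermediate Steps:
p = -6 (p = 6*(-1) = -6)
b(K) = 66 (b(K) = -11*(-6) = 66)
(-807 + 2598)/(-1983 + b(53)) = (-807 + 2598)/(-1983 + 66) = 1791/(-1917) = 1791*(-1/1917) = -199/213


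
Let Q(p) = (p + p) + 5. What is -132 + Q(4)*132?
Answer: 1584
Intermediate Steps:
Q(p) = 5 + 2*p (Q(p) = 2*p + 5 = 5 + 2*p)
-132 + Q(4)*132 = -132 + (5 + 2*4)*132 = -132 + (5 + 8)*132 = -132 + 13*132 = -132 + 1716 = 1584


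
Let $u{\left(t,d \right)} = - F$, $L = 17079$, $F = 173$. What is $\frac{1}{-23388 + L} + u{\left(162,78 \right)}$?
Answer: $- \frac{1091458}{6309} \approx -173.0$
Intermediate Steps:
$u{\left(t,d \right)} = -173$ ($u{\left(t,d \right)} = \left(-1\right) 173 = -173$)
$\frac{1}{-23388 + L} + u{\left(162,78 \right)} = \frac{1}{-23388 + 17079} - 173 = \frac{1}{-6309} - 173 = - \frac{1}{6309} - 173 = - \frac{1091458}{6309}$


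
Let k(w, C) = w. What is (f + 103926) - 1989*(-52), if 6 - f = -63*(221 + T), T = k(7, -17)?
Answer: 221724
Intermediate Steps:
T = 7
f = 14370 (f = 6 - (-63)*(221 + 7) = 6 - (-63)*228 = 6 - 1*(-14364) = 6 + 14364 = 14370)
(f + 103926) - 1989*(-52) = (14370 + 103926) - 1989*(-52) = 118296 + 103428 = 221724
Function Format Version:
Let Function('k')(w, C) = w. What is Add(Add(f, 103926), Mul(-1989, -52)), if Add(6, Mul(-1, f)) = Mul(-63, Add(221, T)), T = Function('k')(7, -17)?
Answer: 221724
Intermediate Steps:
T = 7
f = 14370 (f = Add(6, Mul(-1, Mul(-63, Add(221, 7)))) = Add(6, Mul(-1, Mul(-63, 228))) = Add(6, Mul(-1, -14364)) = Add(6, 14364) = 14370)
Add(Add(f, 103926), Mul(-1989, -52)) = Add(Add(14370, 103926), Mul(-1989, -52)) = Add(118296, 103428) = 221724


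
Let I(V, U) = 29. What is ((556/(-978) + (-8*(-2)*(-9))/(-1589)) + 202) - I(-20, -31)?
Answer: 134053307/777021 ≈ 172.52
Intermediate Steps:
((556/(-978) + (-8*(-2)*(-9))/(-1589)) + 202) - I(-20, -31) = ((556/(-978) + (-8*(-2)*(-9))/(-1589)) + 202) - 1*29 = ((556*(-1/978) + (16*(-9))*(-1/1589)) + 202) - 29 = ((-278/489 - 144*(-1/1589)) + 202) - 29 = ((-278/489 + 144/1589) + 202) - 29 = (-371326/777021 + 202) - 29 = 156586916/777021 - 29 = 134053307/777021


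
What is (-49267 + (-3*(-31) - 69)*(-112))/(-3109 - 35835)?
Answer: 51955/38944 ≈ 1.3341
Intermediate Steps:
(-49267 + (-3*(-31) - 69)*(-112))/(-3109 - 35835) = (-49267 + (93 - 69)*(-112))/(-38944) = (-49267 + 24*(-112))*(-1/38944) = (-49267 - 2688)*(-1/38944) = -51955*(-1/38944) = 51955/38944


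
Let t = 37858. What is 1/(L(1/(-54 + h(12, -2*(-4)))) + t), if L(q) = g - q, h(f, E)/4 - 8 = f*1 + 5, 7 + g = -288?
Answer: 46/1727897 ≈ 2.6622e-5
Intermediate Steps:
g = -295 (g = -7 - 288 = -295)
h(f, E) = 52 + 4*f (h(f, E) = 32 + 4*(f*1 + 5) = 32 + 4*(f + 5) = 32 + 4*(5 + f) = 32 + (20 + 4*f) = 52 + 4*f)
L(q) = -295 - q
1/(L(1/(-54 + h(12, -2*(-4)))) + t) = 1/((-295 - 1/(-54 + (52 + 4*12))) + 37858) = 1/((-295 - 1/(-54 + (52 + 48))) + 37858) = 1/((-295 - 1/(-54 + 100)) + 37858) = 1/((-295 - 1/46) + 37858) = 1/(-13571/46 + 37858) = 1/(1727897/46) = 46/1727897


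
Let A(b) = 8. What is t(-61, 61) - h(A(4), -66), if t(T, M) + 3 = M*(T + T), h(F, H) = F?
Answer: -7453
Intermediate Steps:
t(T, M) = -3 + 2*M*T (t(T, M) = -3 + M*(T + T) = -3 + M*(2*T) = -3 + 2*M*T)
t(-61, 61) - h(A(4), -66) = (-3 + 2*61*(-61)) - 1*8 = (-3 - 7442) - 8 = -7445 - 8 = -7453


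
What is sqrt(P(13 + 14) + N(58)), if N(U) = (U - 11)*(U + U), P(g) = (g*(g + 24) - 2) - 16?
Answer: 7*sqrt(139) ≈ 82.529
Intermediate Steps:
P(g) = -18 + g*(24 + g) (P(g) = (g*(24 + g) - 2) - 16 = (-2 + g*(24 + g)) - 16 = -18 + g*(24 + g))
N(U) = 2*U*(-11 + U) (N(U) = (-11 + U)*(2*U) = 2*U*(-11 + U))
sqrt(P(13 + 14) + N(58)) = sqrt((-18 + (13 + 14)**2 + 24*(13 + 14)) + 2*58*(-11 + 58)) = sqrt((-18 + 27**2 + 24*27) + 2*58*47) = sqrt((-18 + 729 + 648) + 5452) = sqrt(1359 + 5452) = sqrt(6811) = 7*sqrt(139)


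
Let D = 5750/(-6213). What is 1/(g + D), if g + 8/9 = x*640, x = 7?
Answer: 18639/83468902 ≈ 0.00022330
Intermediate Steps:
D = -5750/6213 (D = 5750*(-1/6213) = -5750/6213 ≈ -0.92548)
g = 40312/9 (g = -8/9 + 7*640 = -8/9 + 4480 = 40312/9 ≈ 4479.1)
1/(g + D) = 1/(40312/9 - 5750/6213) = 1/(83468902/18639) = 18639/83468902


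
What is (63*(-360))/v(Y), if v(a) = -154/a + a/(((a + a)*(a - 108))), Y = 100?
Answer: 9072000/641 ≈ 14153.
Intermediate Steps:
v(a) = 1/(2*(-108 + a)) - 154/a (v(a) = -154/a + a/(((2*a)*(-108 + a))) = -154/a + a/((2*a*(-108 + a))) = -154/a + a*(1/(2*a*(-108 + a))) = -154/a + 1/(2*(-108 + a)) = 1/(2*(-108 + a)) - 154/a)
(63*(-360))/v(Y) = (63*(-360))/(((½)*(33264 - 307*100)/(100*(-108 + 100)))) = -22680*(-1600/(33264 - 30700)) = -22680/((½)*(1/100)*(-⅛)*2564) = -22680/(-641/400) = -22680*(-400/641) = 9072000/641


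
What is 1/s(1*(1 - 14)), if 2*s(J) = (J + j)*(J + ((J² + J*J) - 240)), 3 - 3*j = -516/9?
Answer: 9/2720 ≈ 0.0033088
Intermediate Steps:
j = 181/9 (j = 1 - (-172)/9 = 1 - ⅓*(-172/3) = 1 + 172/9 = 181/9 ≈ 20.111)
s(J) = (181/9 + J)*(-240 + J + 2*J²)/2 (s(J) = ((J + 181/9)*(J + ((J² + J*J) - 240)))/2 = ((181/9 + J)*(J + ((J² + J²) - 240)))/2 = ((181/9 + J)*(J + (2*J² - 240)))/2 = ((181/9 + J)*(J + (-240 + 2*J²)))/2 = ((181/9 + J)*(-240 + J + 2*J²))/2 = (181/9 + J)*(-240 + J + 2*J²)/2)
1/s(1*(1 - 14)) = 1/(-7240/3 + (1*(1 - 14))³ - 1979*(1 - 14)/18 + 371*(1*(1 - 14))²/18) = 1/(-7240/3 + (1*(-13))³ - 1979*(-13)/18 + 371*(1*(-13))²/18) = 1/(-7240/3 + (-13)³ - 1979/18*(-13) + (371/18)*(-13)²) = 1/(-7240/3 - 2197 + 25727/18 + (371/18)*169) = 1/(-7240/3 - 2197 + 25727/18 + 62699/18) = 1/(2720/9) = 9/2720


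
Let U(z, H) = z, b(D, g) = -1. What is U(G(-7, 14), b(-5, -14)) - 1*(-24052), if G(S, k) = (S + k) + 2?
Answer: 24061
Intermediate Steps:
G(S, k) = 2 + S + k
U(G(-7, 14), b(-5, -14)) - 1*(-24052) = (2 - 7 + 14) - 1*(-24052) = 9 + 24052 = 24061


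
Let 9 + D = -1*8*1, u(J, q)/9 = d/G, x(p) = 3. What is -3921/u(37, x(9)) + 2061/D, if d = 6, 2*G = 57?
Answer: -446893/204 ≈ -2190.7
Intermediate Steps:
G = 57/2 (G = (1/2)*57 = 57/2 ≈ 28.500)
u(J, q) = 36/19 (u(J, q) = 9*(6/(57/2)) = 9*(6*(2/57)) = 9*(4/19) = 36/19)
D = -17 (D = -9 - 1*8*1 = -9 - 8*1 = -9 - 8 = -17)
-3921/u(37, x(9)) + 2061/D = -3921/36/19 + 2061/(-17) = -3921*19/36 + 2061*(-1/17) = -24833/12 - 2061/17 = -446893/204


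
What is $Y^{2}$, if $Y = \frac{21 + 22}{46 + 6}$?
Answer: $\frac{1849}{2704} \approx 0.6838$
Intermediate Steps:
$Y = \frac{43}{52} \approx 0.82692$
$Y^{2} = \left(\frac{43}{52}\right)^{2} = \frac{1849}{2704}$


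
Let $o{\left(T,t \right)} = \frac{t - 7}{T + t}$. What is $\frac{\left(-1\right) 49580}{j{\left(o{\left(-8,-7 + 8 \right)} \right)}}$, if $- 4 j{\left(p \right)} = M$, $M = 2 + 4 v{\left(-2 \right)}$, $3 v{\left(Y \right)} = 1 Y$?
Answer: $-297480$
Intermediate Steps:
$v{\left(Y \right)} = \frac{Y}{3}$ ($v{\left(Y \right)} = \frac{1 Y}{3} = \frac{Y}{3}$)
$o{\left(T,t \right)} = \frac{-7 + t}{T + t}$
$M = - \frac{2}{3}$ ($M = 2 + 4 \cdot \frac{1}{3} \left(-2\right) = 2 + 4 \left(- \frac{2}{3}\right) = 2 - \frac{8}{3} = - \frac{2}{3} \approx -0.66667$)
$j{\left(p \right)} = \frac{1}{6}$ ($j{\left(p \right)} = \left(- \frac{1}{4}\right) \left(- \frac{2}{3}\right) = \frac{1}{6}$)
$\frac{\left(-1\right) 49580}{j{\left(o{\left(-8,-7 + 8 \right)} \right)}} = \left(-1\right) 49580 \frac{1}{\frac{1}{6}} = \left(-49580\right) 6 = -297480$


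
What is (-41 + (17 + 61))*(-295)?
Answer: -10915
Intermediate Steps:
(-41 + (17 + 61))*(-295) = (-41 + 78)*(-295) = 37*(-295) = -10915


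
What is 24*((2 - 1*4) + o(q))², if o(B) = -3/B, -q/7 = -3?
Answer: 5400/49 ≈ 110.20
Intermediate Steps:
q = 21 (q = -7*(-3) = 21)
24*((2 - 1*4) + o(q))² = 24*((2 - 1*4) - 3/21)² = 24*((2 - 4) - 3*1/21)² = 24*(-2 - ⅐)² = 24*(-15/7)² = 24*(225/49) = 5400/49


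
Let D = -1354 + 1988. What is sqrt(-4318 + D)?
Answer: 2*I*sqrt(921) ≈ 60.696*I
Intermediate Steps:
D = 634
sqrt(-4318 + D) = sqrt(-4318 + 634) = sqrt(-3684) = 2*I*sqrt(921)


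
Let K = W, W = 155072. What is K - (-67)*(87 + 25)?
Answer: 162576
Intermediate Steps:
K = 155072
K - (-67)*(87 + 25) = 155072 - (-67)*(87 + 25) = 155072 - (-67)*112 = 155072 - 1*(-7504) = 155072 + 7504 = 162576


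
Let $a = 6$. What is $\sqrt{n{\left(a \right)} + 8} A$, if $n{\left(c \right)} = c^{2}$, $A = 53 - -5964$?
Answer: $12034 \sqrt{11} \approx 39912.0$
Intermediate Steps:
$A = 6017$ ($A = 53 + 5964 = 6017$)
$\sqrt{n{\left(a \right)} + 8} A = \sqrt{6^{2} + 8} \cdot 6017 = \sqrt{36 + 8} \cdot 6017 = \sqrt{44} \cdot 6017 = 2 \sqrt{11} \cdot 6017 = 12034 \sqrt{11}$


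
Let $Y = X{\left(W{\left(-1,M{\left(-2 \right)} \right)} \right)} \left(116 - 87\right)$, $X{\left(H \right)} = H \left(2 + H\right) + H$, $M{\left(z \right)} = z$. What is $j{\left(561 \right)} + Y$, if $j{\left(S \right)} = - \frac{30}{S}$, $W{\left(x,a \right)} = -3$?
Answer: $- \frac{10}{187} \approx -0.053476$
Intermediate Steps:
$X{\left(H \right)} = H + H \left(2 + H\right)$
$Y = 0$ ($Y = - 3 \left(3 - 3\right) \left(116 - 87\right) = \left(-3\right) 0 \cdot 29 = 0 \cdot 29 = 0$)
$j{\left(561 \right)} + Y = - \frac{30}{561} + 0 = \left(-30\right) \frac{1}{561} + 0 = - \frac{10}{187} + 0 = - \frac{10}{187}$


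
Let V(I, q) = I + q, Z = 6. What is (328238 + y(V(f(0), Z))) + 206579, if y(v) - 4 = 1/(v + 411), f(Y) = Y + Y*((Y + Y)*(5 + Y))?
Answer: 223020358/417 ≈ 5.3482e+5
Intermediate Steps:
f(Y) = Y + 2*Y**2*(5 + Y) (f(Y) = Y + Y*((2*Y)*(5 + Y)) = Y + Y*(2*Y*(5 + Y)) = Y + 2*Y**2*(5 + Y))
y(v) = 4 + 1/(411 + v) (y(v) = 4 + 1/(v + 411) = 4 + 1/(411 + v))
(328238 + y(V(f(0), Z))) + 206579 = (328238 + (1645 + 4*(0*(1 + 2*0**2 + 10*0) + 6))/(411 + (0*(1 + 2*0**2 + 10*0) + 6))) + 206579 = (328238 + (1645 + 4*(0*(1 + 2*0 + 0) + 6))/(411 + (0*(1 + 2*0 + 0) + 6))) + 206579 = (328238 + (1645 + 4*(0*(1 + 0 + 0) + 6))/(411 + (0*(1 + 0 + 0) + 6))) + 206579 = (328238 + (1645 + 4*(0*1 + 6))/(411 + (0*1 + 6))) + 206579 = (328238 + (1645 + 4*(0 + 6))/(411 + (0 + 6))) + 206579 = (328238 + (1645 + 4*6)/(411 + 6)) + 206579 = (328238 + (1645 + 24)/417) + 206579 = (328238 + (1/417)*1669) + 206579 = (328238 + 1669/417) + 206579 = 136876915/417 + 206579 = 223020358/417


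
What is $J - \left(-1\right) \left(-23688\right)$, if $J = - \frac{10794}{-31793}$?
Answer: $- \frac{753101790}{31793} \approx -23688.0$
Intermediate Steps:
$J = \frac{10794}{31793}$ ($J = \left(-10794\right) \left(- \frac{1}{31793}\right) = \frac{10794}{31793} \approx 0.33951$)
$J - \left(-1\right) \left(-23688\right) = \frac{10794}{31793} - \left(-1\right) \left(-23688\right) = \frac{10794}{31793} - 23688 = - \frac{753101790}{31793}$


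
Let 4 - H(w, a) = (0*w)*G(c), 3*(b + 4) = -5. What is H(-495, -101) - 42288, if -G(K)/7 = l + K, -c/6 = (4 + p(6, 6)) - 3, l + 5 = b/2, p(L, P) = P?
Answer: -42284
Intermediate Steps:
b = -17/3 (b = -4 + (⅓)*(-5) = -4 - 5/3 = -17/3 ≈ -5.6667)
l = -47/6 (l = -5 - 17/3/2 = -5 - 17/3*½ = -5 - 17/6 = -47/6 ≈ -7.8333)
c = -42 (c = -6*((4 + 6) - 3) = -6*(10 - 3) = -6*7 = -42)
G(K) = 329/6 - 7*K (G(K) = -7*(-47/6 + K) = 329/6 - 7*K)
H(w, a) = 4 (H(w, a) = 4 - 0*w*(329/6 - 7*(-42)) = 4 - 0*(329/6 + 294) = 4 - 0*2093/6 = 4 - 1*0 = 4 + 0 = 4)
H(-495, -101) - 42288 = 4 - 42288 = -42284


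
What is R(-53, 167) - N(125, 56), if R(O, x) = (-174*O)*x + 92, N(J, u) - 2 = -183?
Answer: 1540347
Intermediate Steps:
N(J, u) = -181 (N(J, u) = 2 - 183 = -181)
R(O, x) = 92 - 174*O*x (R(O, x) = -174*O*x + 92 = 92 - 174*O*x)
R(-53, 167) - N(125, 56) = (92 - 174*(-53)*167) - 1*(-181) = (92 + 1540074) + 181 = 1540166 + 181 = 1540347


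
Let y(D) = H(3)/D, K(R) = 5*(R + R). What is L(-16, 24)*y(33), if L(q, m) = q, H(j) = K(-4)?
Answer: 640/33 ≈ 19.394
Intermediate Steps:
K(R) = 10*R (K(R) = 5*(2*R) = 10*R)
H(j) = -40 (H(j) = 10*(-4) = -40)
y(D) = -40/D
L(-16, 24)*y(33) = -(-640)/33 = -16*(-40/33) = 640/33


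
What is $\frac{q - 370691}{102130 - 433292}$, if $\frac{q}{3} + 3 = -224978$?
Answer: $\frac{522817}{165581} \approx 3.1575$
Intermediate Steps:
$q = -674943$ ($q = -9 + 3 \left(-224978\right) = -9 - 674934 = -674943$)
$\frac{q - 370691}{102130 - 433292} = \frac{-674943 - 370691}{102130 - 433292} = - \frac{1045634}{-331162} = \left(-1045634\right) \left(- \frac{1}{331162}\right) = \frac{522817}{165581}$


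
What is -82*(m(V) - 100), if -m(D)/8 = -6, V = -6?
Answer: 4264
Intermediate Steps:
m(D) = 48 (m(D) = -8*(-6) = 48)
-82*(m(V) - 100) = -82*(48 - 100) = -82*(-52) = 4264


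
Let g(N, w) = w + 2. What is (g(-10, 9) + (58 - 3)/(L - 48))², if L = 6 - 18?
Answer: 14641/144 ≈ 101.67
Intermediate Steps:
L = -12
g(N, w) = 2 + w
(g(-10, 9) + (58 - 3)/(L - 48))² = ((2 + 9) + (58 - 3)/(-12 - 48))² = (11 + 55/(-60))² = (11 + 55*(-1/60))² = (11 - 11/12)² = (121/12)² = 14641/144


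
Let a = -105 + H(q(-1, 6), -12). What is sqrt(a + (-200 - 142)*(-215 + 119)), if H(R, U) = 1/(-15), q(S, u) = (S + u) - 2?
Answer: 2*sqrt(1840890)/15 ≈ 180.91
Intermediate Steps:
q(S, u) = -2 + S + u
H(R, U) = -1/15
a = -1576/15 (a = -105 - 1/15 = -1576/15 ≈ -105.07)
sqrt(a + (-200 - 142)*(-215 + 119)) = sqrt(-1576/15 + (-200 - 142)*(-215 + 119)) = sqrt(-1576/15 - 342*(-96)) = sqrt(-1576/15 + 32832) = sqrt(490904/15) = 2*sqrt(1840890)/15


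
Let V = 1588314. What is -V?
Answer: -1588314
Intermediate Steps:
-V = -1*1588314 = -1588314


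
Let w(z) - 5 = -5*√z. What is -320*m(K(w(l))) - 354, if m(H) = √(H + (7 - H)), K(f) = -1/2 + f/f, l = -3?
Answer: -354 - 320*√7 ≈ -1200.6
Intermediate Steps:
w(z) = 5 - 5*√z
K(f) = ½ (K(f) = -1*½ + 1 = -½ + 1 = ½)
m(H) = √7
-320*m(K(w(l))) - 354 = -320*√7 - 354 = -354 - 320*√7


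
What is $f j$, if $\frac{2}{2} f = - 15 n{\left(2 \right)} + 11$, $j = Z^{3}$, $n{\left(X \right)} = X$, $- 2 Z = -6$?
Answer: $-513$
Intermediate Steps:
$Z = 3$ ($Z = \left(- \frac{1}{2}\right) \left(-6\right) = 3$)
$j = 27$ ($j = 3^{3} = 27$)
$f = -19$ ($f = \left(-15\right) 2 + 11 = -30 + 11 = -19$)
$f j = \left(-19\right) 27 = -513$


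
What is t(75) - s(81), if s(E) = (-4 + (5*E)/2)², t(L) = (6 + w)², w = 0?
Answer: -157465/4 ≈ -39366.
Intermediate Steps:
t(L) = 36 (t(L) = (6 + 0)² = 6² = 36)
s(E) = (-4 + 5*E/2)² (s(E) = (-4 + (5*E)*(½))² = (-4 + 5*E/2)²)
t(75) - s(81) = 36 - (-8 + 5*81)²/4 = 36 - (-8 + 405)²/4 = 36 - 397²/4 = 36 - 157609/4 = -157465/4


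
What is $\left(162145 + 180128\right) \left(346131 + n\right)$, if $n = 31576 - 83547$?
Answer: $100683025680$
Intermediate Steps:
$n = -51971$ ($n = 31576 - 83547 = -51971$)
$\left(162145 + 180128\right) \left(346131 + n\right) = \left(162145 + 180128\right) \left(346131 - 51971\right) = 342273 \cdot 294160 = 100683025680$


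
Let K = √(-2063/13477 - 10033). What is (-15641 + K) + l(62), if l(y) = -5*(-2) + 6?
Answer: -15625 + 2*I*√455579216877/13477 ≈ -15625.0 + 100.17*I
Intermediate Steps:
l(y) = 16 (l(y) = 10 + 6 = 16)
K = 2*I*√455579216877/13477 (K = √(-2063*1/13477 - 10033) = √(-2063/13477 - 10033) = √(-135216804/13477) = 2*I*√455579216877/13477 ≈ 100.17*I)
(-15641 + K) + l(62) = (-15641 + 2*I*√455579216877/13477) + 16 = -15625 + 2*I*√455579216877/13477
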